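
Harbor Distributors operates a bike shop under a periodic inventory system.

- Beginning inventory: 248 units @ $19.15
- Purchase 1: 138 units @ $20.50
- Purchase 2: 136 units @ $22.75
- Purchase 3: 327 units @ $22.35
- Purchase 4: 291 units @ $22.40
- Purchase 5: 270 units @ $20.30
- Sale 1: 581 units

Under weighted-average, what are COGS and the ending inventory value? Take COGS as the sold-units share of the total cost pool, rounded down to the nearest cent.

Sale 1, sell 581: 581/1410 × $29,980.05 → $12,353.48
Ending inventory (cost pool remaining) = $17,626.57

COGS = $12,353.48; ending inventory = $17,626.57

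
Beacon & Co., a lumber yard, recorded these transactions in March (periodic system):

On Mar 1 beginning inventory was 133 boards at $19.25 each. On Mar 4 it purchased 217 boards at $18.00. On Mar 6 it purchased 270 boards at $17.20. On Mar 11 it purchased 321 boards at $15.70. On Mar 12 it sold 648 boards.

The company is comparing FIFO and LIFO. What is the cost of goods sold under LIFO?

FIFO COGS: 133 @ $19.25 + 217 @ $18.00 + 270 @ $17.20 + 28 @ $15.70 = $11,549.85
LIFO COGS: 321 @ $15.70 + 270 @ $17.20 + 57 @ $18.00 = $10,709.70

COGS = $10,709.70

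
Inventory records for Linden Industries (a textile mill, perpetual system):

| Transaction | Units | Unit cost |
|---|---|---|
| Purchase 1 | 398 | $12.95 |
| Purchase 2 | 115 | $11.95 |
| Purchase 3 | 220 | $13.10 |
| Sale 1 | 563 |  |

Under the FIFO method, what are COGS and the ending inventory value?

COGS = $7,183.35; ending inventory = $2,227.00

Sale 1 (563) [FIFO — oldest first]: 398 @ $12.95 + 115 @ $11.95 + 50 @ $13.10 = $7,183.35
Ending inventory: 170 @ $13.10 = $2,227.00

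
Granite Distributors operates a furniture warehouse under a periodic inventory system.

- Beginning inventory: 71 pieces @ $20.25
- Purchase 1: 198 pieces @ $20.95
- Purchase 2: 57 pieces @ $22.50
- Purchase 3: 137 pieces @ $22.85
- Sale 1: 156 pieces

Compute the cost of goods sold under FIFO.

COGS = $3,218.50

Sale 1 (156) [FIFO — oldest first]: 71 @ $20.25 + 85 @ $20.95 = $3,218.50
Ending inventory: 113 @ $20.95 + 57 @ $22.50 + 137 @ $22.85 = $6,780.30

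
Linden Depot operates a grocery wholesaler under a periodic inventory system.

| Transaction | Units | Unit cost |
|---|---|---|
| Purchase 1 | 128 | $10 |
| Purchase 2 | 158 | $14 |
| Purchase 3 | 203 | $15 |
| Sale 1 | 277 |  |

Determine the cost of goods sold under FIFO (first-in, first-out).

COGS = $3,366

Sale 1 (277) [FIFO — oldest first]: 128 @ $10 + 149 @ $14 = $3,366
Ending inventory: 9 @ $14 + 203 @ $15 = $3,171
Check: goods available $6,537 = COGS $3,366 + ending $3,171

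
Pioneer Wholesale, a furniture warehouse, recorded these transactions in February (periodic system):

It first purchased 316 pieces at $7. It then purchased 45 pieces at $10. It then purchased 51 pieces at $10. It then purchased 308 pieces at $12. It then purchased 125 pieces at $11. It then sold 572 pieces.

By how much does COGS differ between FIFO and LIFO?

$1,240

FIFO COGS: 316 @ $7 + 45 @ $10 + 51 @ $10 + 160 @ $12 = $5,092
LIFO COGS: 125 @ $11 + 308 @ $12 + 51 @ $10 + 45 @ $10 + 43 @ $7 = $6,332
Difference = |$5,092 − $6,332| = $1,240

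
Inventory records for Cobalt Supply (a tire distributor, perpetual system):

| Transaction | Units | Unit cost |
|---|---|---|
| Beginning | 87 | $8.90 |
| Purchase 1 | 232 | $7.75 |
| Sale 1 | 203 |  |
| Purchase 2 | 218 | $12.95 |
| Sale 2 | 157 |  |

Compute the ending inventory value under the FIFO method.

Ending inventory = $2,292.15

Sale 1 (203) [FIFO — oldest first]: 87 @ $8.90 + 116 @ $7.75 = $1,673.30
Sale 2 (157) [FIFO — oldest first]: 116 @ $7.75 + 41 @ $12.95 = $1,429.95
Total COGS = $1,673.30 + $1,429.95 = $3,103.25
Ending inventory: 177 @ $12.95 = $2,292.15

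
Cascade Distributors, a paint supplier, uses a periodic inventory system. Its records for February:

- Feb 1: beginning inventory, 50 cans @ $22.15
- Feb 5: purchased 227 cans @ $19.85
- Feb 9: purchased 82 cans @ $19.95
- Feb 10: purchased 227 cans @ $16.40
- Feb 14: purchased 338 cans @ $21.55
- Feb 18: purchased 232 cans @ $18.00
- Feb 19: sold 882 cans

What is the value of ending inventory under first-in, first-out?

Feb 19, 882 sold [FIFO — oldest first]: 50 @ $22.15 + 227 @ $19.85 + 82 @ $19.95 + 227 @ $16.40 + 296 @ $21.55 = $17,350.95
Ending inventory: 42 @ $21.55 + 232 @ $18.00 = $5,081.10
Check: goods available $22,432.05 = COGS $17,350.95 + ending $5,081.10

Ending inventory = $5,081.10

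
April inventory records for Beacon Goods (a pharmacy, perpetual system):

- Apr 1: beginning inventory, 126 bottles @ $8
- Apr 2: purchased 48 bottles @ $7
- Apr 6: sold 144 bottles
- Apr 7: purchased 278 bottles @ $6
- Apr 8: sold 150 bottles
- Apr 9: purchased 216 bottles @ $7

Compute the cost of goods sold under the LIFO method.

Apr 6, 144 sold [LIFO — newest first]: 48 @ $7 + 96 @ $8 = $1,104
Apr 8, 150 sold [LIFO — newest first]: 150 @ $6 = $900
Total COGS = $1,104 + $900 = $2,004
Ending inventory: 30 @ $8 + 128 @ $6 + 216 @ $7 = $2,520
Check: goods available $4,524 = COGS $2,004 + ending $2,520

COGS = $2,004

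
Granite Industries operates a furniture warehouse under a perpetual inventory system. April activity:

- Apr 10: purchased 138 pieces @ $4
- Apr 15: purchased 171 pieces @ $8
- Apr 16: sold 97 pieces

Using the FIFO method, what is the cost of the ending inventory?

Ending inventory = $1,532

Apr 16, 97 sold [FIFO — oldest first]: 97 @ $4 = $388
Ending inventory: 41 @ $4 + 171 @ $8 = $1,532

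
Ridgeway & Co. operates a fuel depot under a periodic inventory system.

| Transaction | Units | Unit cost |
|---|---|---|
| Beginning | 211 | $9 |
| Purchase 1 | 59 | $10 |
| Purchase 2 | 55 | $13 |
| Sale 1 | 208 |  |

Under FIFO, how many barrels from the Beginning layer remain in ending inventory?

Sale 1 (208) [FIFO — oldest first]: 208 @ $9 = $1,872
Ending inventory: 3 @ $9 + 59 @ $10 + 55 @ $13 = $1,332

3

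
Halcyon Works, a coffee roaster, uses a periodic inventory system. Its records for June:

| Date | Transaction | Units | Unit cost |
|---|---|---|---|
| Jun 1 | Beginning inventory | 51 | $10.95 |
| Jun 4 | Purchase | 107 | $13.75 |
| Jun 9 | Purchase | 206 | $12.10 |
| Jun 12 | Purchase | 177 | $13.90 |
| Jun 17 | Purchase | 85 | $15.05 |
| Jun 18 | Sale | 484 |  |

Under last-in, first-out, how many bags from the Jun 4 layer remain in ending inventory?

Jun 18, 484 sold [LIFO — newest first]: 85 @ $15.05 + 177 @ $13.90 + 206 @ $12.10 + 16 @ $13.75 = $6,452.15
Ending inventory: 51 @ $10.95 + 91 @ $13.75 = $1,809.70

91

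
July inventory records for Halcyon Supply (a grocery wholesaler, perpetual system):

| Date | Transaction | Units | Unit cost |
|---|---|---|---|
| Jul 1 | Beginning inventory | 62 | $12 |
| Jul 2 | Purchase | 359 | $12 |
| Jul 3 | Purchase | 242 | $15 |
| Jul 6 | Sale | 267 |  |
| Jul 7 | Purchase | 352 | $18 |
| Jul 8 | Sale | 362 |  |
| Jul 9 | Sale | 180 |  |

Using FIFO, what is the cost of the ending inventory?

Jul 6, 267 sold [FIFO — oldest first]: 62 @ $12 + 205 @ $12 = $3,204
Jul 8, 362 sold [FIFO — oldest first]: 154 @ $12 + 208 @ $15 = $4,968
Jul 9, 180 sold [FIFO — oldest first]: 34 @ $15 + 146 @ $18 = $3,138
Total COGS = $3,204 + $4,968 + $3,138 = $11,310
Ending inventory: 206 @ $18 = $3,708
Check: goods available $15,018 = COGS $11,310 + ending $3,708

Ending inventory = $3,708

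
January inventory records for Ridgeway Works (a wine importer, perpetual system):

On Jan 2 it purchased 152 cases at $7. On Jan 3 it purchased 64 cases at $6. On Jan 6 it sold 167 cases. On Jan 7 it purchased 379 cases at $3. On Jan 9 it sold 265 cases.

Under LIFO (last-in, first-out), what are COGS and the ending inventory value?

Jan 6, 167 sold [LIFO — newest first]: 64 @ $6 + 103 @ $7 = $1,105
Jan 9, 265 sold [LIFO — newest first]: 265 @ $3 = $795
Total COGS = $1,105 + $795 = $1,900
Ending inventory: 49 @ $7 + 114 @ $3 = $685

COGS = $1,900; ending inventory = $685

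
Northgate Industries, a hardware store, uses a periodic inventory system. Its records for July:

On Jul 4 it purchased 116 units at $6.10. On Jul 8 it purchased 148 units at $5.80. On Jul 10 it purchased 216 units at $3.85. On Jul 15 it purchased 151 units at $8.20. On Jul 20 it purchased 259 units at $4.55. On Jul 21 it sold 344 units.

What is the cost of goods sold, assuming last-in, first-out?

COGS = $1,875.45

Jul 21, 344 sold [LIFO — newest first]: 259 @ $4.55 + 85 @ $8.20 = $1,875.45
Ending inventory: 116 @ $6.10 + 148 @ $5.80 + 216 @ $3.85 + 66 @ $8.20 = $2,938.80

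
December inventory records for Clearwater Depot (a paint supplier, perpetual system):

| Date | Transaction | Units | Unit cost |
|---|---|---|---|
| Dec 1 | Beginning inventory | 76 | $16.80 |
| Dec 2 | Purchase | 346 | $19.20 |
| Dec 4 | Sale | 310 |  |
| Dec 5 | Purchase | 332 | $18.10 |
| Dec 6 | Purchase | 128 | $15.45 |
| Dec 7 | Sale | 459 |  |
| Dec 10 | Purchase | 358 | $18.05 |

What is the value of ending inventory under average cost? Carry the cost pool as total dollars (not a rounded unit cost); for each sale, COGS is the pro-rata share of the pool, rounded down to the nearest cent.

Ending inventory = $8,454.97

After Dec 1: 76 on hand, pool $1,276.80 (≈ $16.8000 each)
After Dec 2: 422 on hand, pool $7,920.00 (≈ $18.7678 each)
Dec 4, sell 310: 310/422 × $7,920.00 → $5,818.00
After Dec 5: 444 on hand, pool $8,111.20 (≈ $18.2685 each)
After Dec 6: 572 on hand, pool $10,088.80 (≈ $17.6378 each)
Dec 7, sell 459: 459/572 × $10,088.80 → $8,095.73
After Dec 10: 471 on hand, pool $8,454.97 (≈ $17.9511 each)
Total COGS = $5,818.00 + $8,095.73 = $13,913.73
Ending inventory (cost pool remaining) = $8,454.97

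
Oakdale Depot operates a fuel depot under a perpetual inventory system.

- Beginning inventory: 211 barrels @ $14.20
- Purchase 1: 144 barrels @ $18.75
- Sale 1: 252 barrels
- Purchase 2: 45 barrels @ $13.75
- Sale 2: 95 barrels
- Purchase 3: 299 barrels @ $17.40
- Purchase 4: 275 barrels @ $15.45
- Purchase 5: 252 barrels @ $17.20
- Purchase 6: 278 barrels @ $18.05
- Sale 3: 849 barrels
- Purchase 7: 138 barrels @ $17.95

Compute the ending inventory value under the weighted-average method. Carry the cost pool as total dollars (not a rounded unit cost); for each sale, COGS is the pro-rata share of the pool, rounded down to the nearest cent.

After Beginning: 211 on hand, pool $2,996.20 (≈ $14.2000 each)
After Purchase 1: 355 on hand, pool $5,696.20 (≈ $16.0456 each)
Sale 1, sell 252: 252/355 × $5,696.20 → $4,043.49
After Purchase 2: 148 on hand, pool $2,271.46 (≈ $15.3477 each)
Sale 2, sell 95: 95/148 × $2,271.46 → $1,458.03
After Purchase 3: 352 on hand, pool $6,016.03 (≈ $17.0910 each)
After Purchase 4: 627 on hand, pool $10,264.78 (≈ $16.3713 each)
After Purchase 5: 879 on hand, pool $14,599.18 (≈ $16.6089 each)
After Purchase 6: 1157 on hand, pool $19,617.08 (≈ $16.9551 each)
Sale 3, sell 849: 849/1157 × $19,617.08 → $14,394.90
After Purchase 7: 446 on hand, pool $7,699.28 (≈ $17.2630 each)
Total COGS = $4,043.49 + $1,458.03 + $14,394.90 = $19,896.42
Ending inventory (cost pool remaining) = $7,699.28

Ending inventory = $7,699.28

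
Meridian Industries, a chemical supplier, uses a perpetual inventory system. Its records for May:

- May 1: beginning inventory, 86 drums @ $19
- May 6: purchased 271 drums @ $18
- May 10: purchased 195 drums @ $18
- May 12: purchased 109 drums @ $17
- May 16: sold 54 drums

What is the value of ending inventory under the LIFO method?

Ending inventory = $10,957

May 16, 54 sold [LIFO — newest first]: 54 @ $17 = $918
Ending inventory: 86 @ $19 + 271 @ $18 + 195 @ $18 + 55 @ $17 = $10,957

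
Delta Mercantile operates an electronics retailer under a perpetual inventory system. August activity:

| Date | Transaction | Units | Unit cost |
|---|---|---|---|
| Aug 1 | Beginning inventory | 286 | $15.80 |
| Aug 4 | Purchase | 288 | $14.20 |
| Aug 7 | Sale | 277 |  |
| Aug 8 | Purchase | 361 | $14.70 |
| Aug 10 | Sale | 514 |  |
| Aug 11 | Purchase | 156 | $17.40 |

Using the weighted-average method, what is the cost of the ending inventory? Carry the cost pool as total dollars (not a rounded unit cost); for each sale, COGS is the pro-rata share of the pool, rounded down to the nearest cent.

Ending inventory = $4,850.52

After Aug 1: 286 on hand, pool $4,518.80 (≈ $15.8000 each)
After Aug 4: 574 on hand, pool $8,608.40 (≈ $14.9972 each)
Aug 7, sell 277: 277/574 × $8,608.40 → $4,154.22
After Aug 8: 658 on hand, pool $9,760.88 (≈ $14.8342 each)
Aug 10, sell 514: 514/658 × $9,760.88 → $7,624.76
After Aug 11: 300 on hand, pool $4,850.52 (≈ $16.1684 each)
Total COGS = $4,154.22 + $7,624.76 = $11,778.98
Ending inventory (cost pool remaining) = $4,850.52
Check: goods available $16,629.50 = COGS $11,778.98 + ending $4,850.52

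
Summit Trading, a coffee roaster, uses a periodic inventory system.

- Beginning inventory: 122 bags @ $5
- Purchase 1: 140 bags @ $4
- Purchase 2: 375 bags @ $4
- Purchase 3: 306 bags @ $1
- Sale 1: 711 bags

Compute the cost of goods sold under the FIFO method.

COGS = $2,744

Sale 1 (711) [FIFO — oldest first]: 122 @ $5 + 140 @ $4 + 375 @ $4 + 74 @ $1 = $2,744
Ending inventory: 232 @ $1 = $232
Check: goods available $2,976 = COGS $2,744 + ending $232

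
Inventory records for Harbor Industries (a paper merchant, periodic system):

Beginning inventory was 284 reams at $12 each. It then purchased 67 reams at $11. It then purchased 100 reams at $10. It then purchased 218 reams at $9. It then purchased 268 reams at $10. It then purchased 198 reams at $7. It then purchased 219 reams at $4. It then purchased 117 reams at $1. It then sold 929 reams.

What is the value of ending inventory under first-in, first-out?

Ending inventory = $2,459

Sale 1 (929) [FIFO — oldest first]: 284 @ $12 + 67 @ $11 + 100 @ $10 + 218 @ $9 + 260 @ $10 = $9,707
Ending inventory: 8 @ $10 + 198 @ $7 + 219 @ $4 + 117 @ $1 = $2,459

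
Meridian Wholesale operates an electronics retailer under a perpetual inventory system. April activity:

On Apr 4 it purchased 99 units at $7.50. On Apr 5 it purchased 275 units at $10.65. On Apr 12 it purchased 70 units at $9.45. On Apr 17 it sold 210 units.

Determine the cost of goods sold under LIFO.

COGS = $2,152.50

Apr 17, 210 sold [LIFO — newest first]: 70 @ $9.45 + 140 @ $10.65 = $2,152.50
Ending inventory: 99 @ $7.50 + 135 @ $10.65 = $2,180.25
Check: goods available $4,332.75 = COGS $2,152.50 + ending $2,180.25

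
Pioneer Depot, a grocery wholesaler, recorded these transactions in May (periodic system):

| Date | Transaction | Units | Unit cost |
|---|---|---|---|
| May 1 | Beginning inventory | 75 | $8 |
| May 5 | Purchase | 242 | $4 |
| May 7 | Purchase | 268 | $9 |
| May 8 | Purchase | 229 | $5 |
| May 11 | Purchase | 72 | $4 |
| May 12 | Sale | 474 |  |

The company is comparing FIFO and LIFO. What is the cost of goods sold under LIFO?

COGS = $2,990

FIFO COGS: 75 @ $8 + 242 @ $4 + 157 @ $9 = $2,981
LIFO COGS: 72 @ $4 + 229 @ $5 + 173 @ $9 = $2,990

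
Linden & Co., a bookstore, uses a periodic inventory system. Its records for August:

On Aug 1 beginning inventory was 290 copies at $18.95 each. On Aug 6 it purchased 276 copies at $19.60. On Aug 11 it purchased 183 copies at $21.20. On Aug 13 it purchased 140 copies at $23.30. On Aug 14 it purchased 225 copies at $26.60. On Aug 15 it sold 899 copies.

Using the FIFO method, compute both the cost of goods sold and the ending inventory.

Aug 15, 899 sold [FIFO — oldest first]: 290 @ $18.95 + 276 @ $19.60 + 183 @ $21.20 + 140 @ $23.30 + 10 @ $26.60 = $18,312.70
Ending inventory: 215 @ $26.60 = $5,719.00

COGS = $18,312.70; ending inventory = $5,719.00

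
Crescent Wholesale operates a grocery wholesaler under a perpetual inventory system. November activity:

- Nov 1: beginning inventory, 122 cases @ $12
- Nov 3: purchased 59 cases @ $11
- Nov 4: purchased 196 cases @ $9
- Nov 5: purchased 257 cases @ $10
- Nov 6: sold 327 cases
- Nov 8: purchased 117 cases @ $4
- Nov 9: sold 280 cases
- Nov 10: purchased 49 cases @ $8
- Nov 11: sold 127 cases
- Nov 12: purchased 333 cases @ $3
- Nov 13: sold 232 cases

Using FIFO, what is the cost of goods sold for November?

Nov 6, 327 sold [FIFO — oldest first]: 122 @ $12 + 59 @ $11 + 146 @ $9 = $3,427
Nov 9, 280 sold [FIFO — oldest first]: 50 @ $9 + 230 @ $10 = $2,750
Nov 11, 127 sold [FIFO — oldest first]: 27 @ $10 + 100 @ $4 = $670
Nov 13, 232 sold [FIFO — oldest first]: 17 @ $4 + 49 @ $8 + 166 @ $3 = $958
Total COGS = $3,427 + $2,750 + $670 + $958 = $7,805
Ending inventory: 167 @ $3 = $501
Check: goods available $8,306 = COGS $7,805 + ending $501

COGS = $7,805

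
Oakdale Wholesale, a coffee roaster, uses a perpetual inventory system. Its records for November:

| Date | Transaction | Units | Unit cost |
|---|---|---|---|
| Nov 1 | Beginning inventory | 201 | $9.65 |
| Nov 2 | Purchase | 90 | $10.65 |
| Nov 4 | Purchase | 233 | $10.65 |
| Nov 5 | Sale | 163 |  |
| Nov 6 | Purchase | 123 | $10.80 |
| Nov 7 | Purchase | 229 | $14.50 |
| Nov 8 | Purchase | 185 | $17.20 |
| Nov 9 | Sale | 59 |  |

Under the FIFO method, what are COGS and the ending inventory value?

COGS = $2,163.30; ending inventory = $11,047.20

Nov 5, 163 sold [FIFO — oldest first]: 163 @ $9.65 = $1,572.95
Nov 9, 59 sold [FIFO — oldest first]: 38 @ $9.65 + 21 @ $10.65 = $590.35
Total COGS = $1,572.95 + $590.35 = $2,163.30
Ending inventory: 69 @ $10.65 + 233 @ $10.65 + 123 @ $10.80 + 229 @ $14.50 + 185 @ $17.20 = $11,047.20
Check: goods available $13,210.50 = COGS $2,163.30 + ending $11,047.20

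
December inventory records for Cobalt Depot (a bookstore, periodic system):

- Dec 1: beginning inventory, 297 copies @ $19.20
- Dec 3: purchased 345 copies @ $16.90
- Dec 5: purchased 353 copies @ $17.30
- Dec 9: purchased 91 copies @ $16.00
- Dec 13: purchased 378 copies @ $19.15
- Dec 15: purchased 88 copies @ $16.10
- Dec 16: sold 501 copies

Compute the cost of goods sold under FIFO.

Dec 16, 501 sold [FIFO — oldest first]: 297 @ $19.20 + 204 @ $16.90 = $9,150.00
Ending inventory: 141 @ $16.90 + 353 @ $17.30 + 91 @ $16.00 + 378 @ $19.15 + 88 @ $16.10 = $18,601.30

COGS = $9,150.00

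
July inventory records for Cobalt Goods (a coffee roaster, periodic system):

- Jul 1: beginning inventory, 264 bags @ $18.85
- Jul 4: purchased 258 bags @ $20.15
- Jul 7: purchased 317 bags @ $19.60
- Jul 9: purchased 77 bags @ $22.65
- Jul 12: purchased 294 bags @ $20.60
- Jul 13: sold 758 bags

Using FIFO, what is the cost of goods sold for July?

Jul 13, 758 sold [FIFO — oldest first]: 264 @ $18.85 + 258 @ $20.15 + 236 @ $19.60 = $14,800.70
Ending inventory: 81 @ $19.60 + 77 @ $22.65 + 294 @ $20.60 = $9,388.05

COGS = $14,800.70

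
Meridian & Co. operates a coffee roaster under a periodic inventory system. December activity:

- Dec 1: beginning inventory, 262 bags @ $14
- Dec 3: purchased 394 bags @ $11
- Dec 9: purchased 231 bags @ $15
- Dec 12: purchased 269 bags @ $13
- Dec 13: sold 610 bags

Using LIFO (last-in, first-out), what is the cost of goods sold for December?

Dec 13, 610 sold [LIFO — newest first]: 269 @ $13 + 231 @ $15 + 110 @ $11 = $8,172
Ending inventory: 262 @ $14 + 284 @ $11 = $6,792

COGS = $8,172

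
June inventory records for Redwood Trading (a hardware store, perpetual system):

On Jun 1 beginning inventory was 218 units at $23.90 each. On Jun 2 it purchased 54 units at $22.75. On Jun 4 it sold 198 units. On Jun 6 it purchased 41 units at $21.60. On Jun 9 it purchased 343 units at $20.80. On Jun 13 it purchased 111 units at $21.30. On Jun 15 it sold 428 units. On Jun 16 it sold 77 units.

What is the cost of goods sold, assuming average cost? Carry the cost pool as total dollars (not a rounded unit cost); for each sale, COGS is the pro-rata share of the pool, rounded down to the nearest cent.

COGS = $15,457.96

After Jun 1: 218 on hand, pool $5,210.20 (≈ $23.9000 each)
After Jun 2: 272 on hand, pool $6,438.70 (≈ $23.6717 each)
Jun 4, sell 198: 198/272 × $6,438.70 → $4,686.99
After Jun 6: 115 on hand, pool $2,637.31 (≈ $22.9331 each)
After Jun 9: 458 on hand, pool $9,771.71 (≈ $21.3356 each)
After Jun 13: 569 on hand, pool $12,136.01 (≈ $21.3287 each)
Jun 15, sell 428: 428/569 × $12,136.01 → $9,128.66
Jun 16, sell 77: 77/141 × $3,007.35 → $1,642.31
Total COGS = $4,686.99 + $9,128.66 + $1,642.31 = $15,457.96
Ending inventory (cost pool remaining) = $1,365.04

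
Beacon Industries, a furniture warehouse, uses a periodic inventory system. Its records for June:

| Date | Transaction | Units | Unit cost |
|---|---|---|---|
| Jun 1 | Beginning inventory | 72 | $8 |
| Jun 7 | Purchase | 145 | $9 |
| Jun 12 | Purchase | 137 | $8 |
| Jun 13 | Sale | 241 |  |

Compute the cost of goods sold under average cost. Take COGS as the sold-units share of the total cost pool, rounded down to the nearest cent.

Jun 13, sell 241: 241/354 × $2,977.00 → $2,026.71
Ending inventory (cost pool remaining) = $950.29

COGS = $2,026.71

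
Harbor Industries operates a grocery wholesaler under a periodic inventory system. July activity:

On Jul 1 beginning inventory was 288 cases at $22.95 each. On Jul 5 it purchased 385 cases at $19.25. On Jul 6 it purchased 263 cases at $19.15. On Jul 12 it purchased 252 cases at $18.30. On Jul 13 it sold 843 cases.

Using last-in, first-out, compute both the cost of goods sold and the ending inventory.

Jul 13, 843 sold [LIFO — newest first]: 252 @ $18.30 + 263 @ $19.15 + 328 @ $19.25 = $15,962.05
Ending inventory: 288 @ $22.95 + 57 @ $19.25 = $7,706.85
Check: goods available $23,668.90 = COGS $15,962.05 + ending $7,706.85

COGS = $15,962.05; ending inventory = $7,706.85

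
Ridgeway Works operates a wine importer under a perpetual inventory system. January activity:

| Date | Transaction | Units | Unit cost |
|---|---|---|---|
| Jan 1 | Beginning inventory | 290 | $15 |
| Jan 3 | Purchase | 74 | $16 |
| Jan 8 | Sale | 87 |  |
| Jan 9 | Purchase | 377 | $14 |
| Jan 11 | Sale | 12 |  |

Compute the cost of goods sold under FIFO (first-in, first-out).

COGS = $1,485

Jan 8, 87 sold [FIFO — oldest first]: 87 @ $15 = $1,305
Jan 11, 12 sold [FIFO — oldest first]: 12 @ $15 = $180
Total COGS = $1,305 + $180 = $1,485
Ending inventory: 191 @ $15 + 74 @ $16 + 377 @ $14 = $9,327
Check: goods available $10,812 = COGS $1,485 + ending $9,327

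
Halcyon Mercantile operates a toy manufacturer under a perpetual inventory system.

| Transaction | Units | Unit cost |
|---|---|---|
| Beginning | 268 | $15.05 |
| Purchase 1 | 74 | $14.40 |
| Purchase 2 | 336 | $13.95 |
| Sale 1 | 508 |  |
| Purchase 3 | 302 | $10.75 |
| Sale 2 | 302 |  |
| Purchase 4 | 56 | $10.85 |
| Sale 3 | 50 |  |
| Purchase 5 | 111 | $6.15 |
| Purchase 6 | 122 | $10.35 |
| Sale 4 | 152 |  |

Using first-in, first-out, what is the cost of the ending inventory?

Ending inventory = $2,205.75

Sale 1 (508) [FIFO — oldest first]: 268 @ $15.05 + 74 @ $14.40 + 166 @ $13.95 = $7,414.70
Sale 2 (302) [FIFO — oldest first]: 170 @ $13.95 + 132 @ $10.75 = $3,790.50
Sale 3 (50) [FIFO — oldest first]: 50 @ $10.75 = $537.50
Sale 4 (152) [FIFO — oldest first]: 120 @ $10.75 + 32 @ $10.85 = $1,637.20
Total COGS = $7,414.70 + $3,790.50 + $537.50 + $1,637.20 = $13,379.90
Ending inventory: 24 @ $10.85 + 111 @ $6.15 + 122 @ $10.35 = $2,205.75
Check: goods available $15,585.65 = COGS $13,379.90 + ending $2,205.75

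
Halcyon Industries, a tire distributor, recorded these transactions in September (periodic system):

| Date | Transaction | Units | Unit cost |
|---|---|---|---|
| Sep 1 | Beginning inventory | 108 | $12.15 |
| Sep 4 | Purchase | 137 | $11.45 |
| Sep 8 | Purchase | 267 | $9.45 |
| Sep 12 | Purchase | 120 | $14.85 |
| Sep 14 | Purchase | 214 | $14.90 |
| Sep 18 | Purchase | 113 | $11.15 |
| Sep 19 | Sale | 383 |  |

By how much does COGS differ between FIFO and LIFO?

$1,095.20

FIFO COGS: 108 @ $12.15 + 137 @ $11.45 + 138 @ $9.45 = $4,184.95
LIFO COGS: 113 @ $11.15 + 214 @ $14.90 + 56 @ $14.85 = $5,280.15
Difference = |$4,184.95 − $5,280.15| = $1,095.20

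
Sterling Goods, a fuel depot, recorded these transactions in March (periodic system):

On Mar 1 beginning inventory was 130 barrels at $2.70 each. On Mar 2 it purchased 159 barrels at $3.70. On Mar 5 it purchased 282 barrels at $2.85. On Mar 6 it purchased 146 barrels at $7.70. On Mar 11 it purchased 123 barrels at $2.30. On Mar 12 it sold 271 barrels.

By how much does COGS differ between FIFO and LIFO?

$540.10

FIFO COGS: 130 @ $2.70 + 141 @ $3.70 = $872.70
LIFO COGS: 123 @ $2.30 + 146 @ $7.70 + 2 @ $2.85 = $1,412.80
Difference = |$872.70 − $1,412.80| = $540.10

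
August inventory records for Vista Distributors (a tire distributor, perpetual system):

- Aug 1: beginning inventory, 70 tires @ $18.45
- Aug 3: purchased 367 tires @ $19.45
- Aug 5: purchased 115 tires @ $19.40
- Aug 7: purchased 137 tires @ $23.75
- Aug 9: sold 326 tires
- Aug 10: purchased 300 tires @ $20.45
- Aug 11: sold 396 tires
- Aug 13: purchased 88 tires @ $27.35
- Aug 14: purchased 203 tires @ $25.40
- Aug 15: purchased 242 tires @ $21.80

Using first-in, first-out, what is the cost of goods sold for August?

Aug 9, 326 sold [FIFO — oldest first]: 70 @ $18.45 + 256 @ $19.45 = $6,270.70
Aug 11, 396 sold [FIFO — oldest first]: 111 @ $19.45 + 115 @ $19.40 + 137 @ $23.75 + 33 @ $20.45 = $8,318.55
Total COGS = $6,270.70 + $8,318.55 = $14,589.25
Ending inventory: 267 @ $20.45 + 88 @ $27.35 + 203 @ $25.40 + 242 @ $21.80 = $18,298.75
Check: goods available $32,888.00 = COGS $14,589.25 + ending $18,298.75

COGS = $14,589.25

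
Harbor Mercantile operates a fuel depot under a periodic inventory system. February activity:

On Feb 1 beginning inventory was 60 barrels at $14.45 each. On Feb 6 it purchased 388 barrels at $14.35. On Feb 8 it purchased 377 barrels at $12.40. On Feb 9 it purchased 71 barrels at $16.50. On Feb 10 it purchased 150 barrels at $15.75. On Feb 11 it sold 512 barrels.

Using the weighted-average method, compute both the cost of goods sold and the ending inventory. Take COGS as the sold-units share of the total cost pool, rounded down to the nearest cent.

Feb 11, sell 512: 512/1046 × $14,643.60 → $7,167.80
Ending inventory (cost pool remaining) = $7,475.80

COGS = $7,167.80; ending inventory = $7,475.80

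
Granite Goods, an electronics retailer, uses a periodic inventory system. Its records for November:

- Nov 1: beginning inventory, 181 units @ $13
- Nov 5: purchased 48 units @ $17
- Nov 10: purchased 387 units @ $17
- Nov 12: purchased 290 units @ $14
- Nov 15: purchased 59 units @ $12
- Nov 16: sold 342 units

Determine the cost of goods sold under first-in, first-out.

COGS = $5,090

Nov 16, 342 sold [FIFO — oldest first]: 181 @ $13 + 48 @ $17 + 113 @ $17 = $5,090
Ending inventory: 274 @ $17 + 290 @ $14 + 59 @ $12 = $9,426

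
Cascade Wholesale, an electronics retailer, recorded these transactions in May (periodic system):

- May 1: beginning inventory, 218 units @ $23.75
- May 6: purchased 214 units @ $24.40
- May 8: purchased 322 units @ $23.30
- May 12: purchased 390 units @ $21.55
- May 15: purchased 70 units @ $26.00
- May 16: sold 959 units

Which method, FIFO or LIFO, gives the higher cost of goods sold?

FIFO

FIFO COGS: 218 @ $23.75 + 214 @ $24.40 + 322 @ $23.30 + 205 @ $21.55 = $22,319.45
LIFO COGS: 70 @ $26.00 + 390 @ $21.55 + 322 @ $23.30 + 177 @ $24.40 = $22,045.90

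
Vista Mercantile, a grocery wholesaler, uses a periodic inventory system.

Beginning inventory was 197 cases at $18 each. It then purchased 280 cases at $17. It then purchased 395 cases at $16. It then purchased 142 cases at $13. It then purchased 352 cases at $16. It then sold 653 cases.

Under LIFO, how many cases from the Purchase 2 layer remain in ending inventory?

Sale 1 (653) [LIFO — newest first]: 352 @ $16 + 142 @ $13 + 159 @ $16 = $10,022
Ending inventory: 197 @ $18 + 280 @ $17 + 236 @ $16 = $12,082

236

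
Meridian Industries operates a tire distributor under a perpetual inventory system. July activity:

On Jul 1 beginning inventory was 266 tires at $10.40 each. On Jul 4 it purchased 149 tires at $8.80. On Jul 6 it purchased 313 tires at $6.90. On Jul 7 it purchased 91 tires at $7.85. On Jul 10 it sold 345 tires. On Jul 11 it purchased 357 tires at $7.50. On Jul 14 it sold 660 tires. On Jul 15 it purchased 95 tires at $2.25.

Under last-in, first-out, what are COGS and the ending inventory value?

COGS = $7,850.75; ending inventory = $1,992.15

Jul 10, 345 sold [LIFO — newest first]: 91 @ $7.85 + 254 @ $6.90 = $2,466.95
Jul 14, 660 sold [LIFO — newest first]: 357 @ $7.50 + 59 @ $6.90 + 149 @ $8.80 + 95 @ $10.40 = $5,383.80
Total COGS = $2,466.95 + $5,383.80 = $7,850.75
Ending inventory: 171 @ $10.40 + 95 @ $2.25 = $1,992.15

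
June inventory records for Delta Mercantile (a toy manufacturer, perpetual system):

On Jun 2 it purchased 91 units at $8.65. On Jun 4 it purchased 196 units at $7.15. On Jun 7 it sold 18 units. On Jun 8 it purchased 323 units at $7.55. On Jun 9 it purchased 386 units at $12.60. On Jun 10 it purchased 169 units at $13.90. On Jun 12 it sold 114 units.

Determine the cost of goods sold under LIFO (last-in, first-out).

Jun 7, 18 sold [LIFO — newest first]: 18 @ $7.15 = $128.70
Jun 12, 114 sold [LIFO — newest first]: 114 @ $13.90 = $1,584.60
Total COGS = $128.70 + $1,584.60 = $1,713.30
Ending inventory: 91 @ $8.65 + 178 @ $7.15 + 323 @ $7.55 + 386 @ $12.60 + 55 @ $13.90 = $10,126.60

COGS = $1,713.30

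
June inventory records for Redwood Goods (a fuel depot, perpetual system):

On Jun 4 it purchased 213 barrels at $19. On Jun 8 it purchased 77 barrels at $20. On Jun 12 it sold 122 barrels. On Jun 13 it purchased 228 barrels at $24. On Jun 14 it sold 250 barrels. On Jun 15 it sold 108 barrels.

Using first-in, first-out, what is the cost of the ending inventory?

Ending inventory = $912

Jun 12, 122 sold [FIFO — oldest first]: 122 @ $19 = $2,318
Jun 14, 250 sold [FIFO — oldest first]: 91 @ $19 + 77 @ $20 + 82 @ $24 = $5,237
Jun 15, 108 sold [FIFO — oldest first]: 108 @ $24 = $2,592
Total COGS = $2,318 + $5,237 + $2,592 = $10,147
Ending inventory: 38 @ $24 = $912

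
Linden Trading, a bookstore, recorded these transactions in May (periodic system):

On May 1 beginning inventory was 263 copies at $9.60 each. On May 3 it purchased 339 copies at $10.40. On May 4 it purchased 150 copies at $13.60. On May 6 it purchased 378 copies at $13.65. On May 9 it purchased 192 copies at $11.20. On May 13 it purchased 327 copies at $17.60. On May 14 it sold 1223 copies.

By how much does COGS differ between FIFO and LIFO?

FIFO COGS: 263 @ $9.60 + 339 @ $10.40 + 150 @ $13.60 + 378 @ $13.65 + 93 @ $11.20 = $14,291.70
LIFO COGS: 327 @ $17.60 + 192 @ $11.20 + 378 @ $13.65 + 150 @ $13.60 + 176 @ $10.40 = $16,935.70
Difference = |$14,291.70 − $16,935.70| = $2,644.00

$2,644.00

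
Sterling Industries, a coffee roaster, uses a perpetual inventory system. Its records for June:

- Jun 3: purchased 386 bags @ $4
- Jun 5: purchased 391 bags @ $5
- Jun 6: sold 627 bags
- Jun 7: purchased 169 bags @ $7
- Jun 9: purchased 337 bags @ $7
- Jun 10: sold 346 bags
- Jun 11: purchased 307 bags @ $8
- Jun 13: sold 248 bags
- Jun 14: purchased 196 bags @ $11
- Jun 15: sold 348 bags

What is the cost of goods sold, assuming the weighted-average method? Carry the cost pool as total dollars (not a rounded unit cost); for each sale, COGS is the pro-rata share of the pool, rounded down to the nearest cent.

COGS = $9,803.01

After Jun 3: 386 on hand, pool $1,544.00 (≈ $4.0000 each)
After Jun 5: 777 on hand, pool $3,499.00 (≈ $4.5032 each)
Jun 6, sell 627: 627/777 × $3,499.00 → $2,823.51
After Jun 7: 319 on hand, pool $1,858.49 (≈ $5.8260 each)
After Jun 9: 656 on hand, pool $4,217.49 (≈ $6.4291 each)
Jun 10, sell 346: 346/656 × $4,217.49 → $2,224.46
After Jun 11: 617 on hand, pool $4,449.03 (≈ $7.2107 each)
Jun 13, sell 248: 248/617 × $4,449.03 → $1,788.26
After Jun 14: 565 on hand, pool $4,816.77 (≈ $8.5253 each)
Jun 15, sell 348: 348/565 × $4,816.77 → $2,966.78
Total COGS = $2,823.51 + $2,224.46 + $1,788.26 + $2,966.78 = $9,803.01
Ending inventory (cost pool remaining) = $1,849.99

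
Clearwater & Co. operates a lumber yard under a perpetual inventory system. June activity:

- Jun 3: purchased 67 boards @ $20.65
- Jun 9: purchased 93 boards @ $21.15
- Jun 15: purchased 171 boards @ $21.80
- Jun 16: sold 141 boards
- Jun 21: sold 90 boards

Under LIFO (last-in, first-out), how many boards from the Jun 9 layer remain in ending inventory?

33

Jun 16, 141 sold [LIFO — newest first]: 141 @ $21.80 = $3,073.80
Jun 21, 90 sold [LIFO — newest first]: 30 @ $21.80 + 60 @ $21.15 = $1,923.00
Total COGS = $3,073.80 + $1,923.00 = $4,996.80
Ending inventory: 67 @ $20.65 + 33 @ $21.15 = $2,081.50
Check: goods available $7,078.30 = COGS $4,996.80 + ending $2,081.50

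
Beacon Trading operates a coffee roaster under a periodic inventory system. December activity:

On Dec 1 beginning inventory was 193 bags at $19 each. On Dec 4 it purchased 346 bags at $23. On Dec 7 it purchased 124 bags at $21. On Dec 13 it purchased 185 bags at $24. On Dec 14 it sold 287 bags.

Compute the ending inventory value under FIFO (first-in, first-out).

Dec 14, 287 sold [FIFO — oldest first]: 193 @ $19 + 94 @ $23 = $5,829
Ending inventory: 252 @ $23 + 124 @ $21 + 185 @ $24 = $12,840
Check: goods available $18,669 = COGS $5,829 + ending $12,840

Ending inventory = $12,840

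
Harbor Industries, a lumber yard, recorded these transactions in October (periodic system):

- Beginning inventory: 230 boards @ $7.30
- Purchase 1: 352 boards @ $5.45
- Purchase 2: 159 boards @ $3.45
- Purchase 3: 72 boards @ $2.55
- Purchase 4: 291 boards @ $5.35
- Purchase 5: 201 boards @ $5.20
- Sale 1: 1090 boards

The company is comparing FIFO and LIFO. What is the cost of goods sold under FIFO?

FIFO COGS: 230 @ $7.30 + 352 @ $5.45 + 159 @ $3.45 + 72 @ $2.55 + 277 @ $5.35 = $5,811.50
LIFO COGS: 201 @ $5.20 + 291 @ $5.35 + 72 @ $2.55 + 159 @ $3.45 + 352 @ $5.45 + 15 @ $7.30 = $5,362.10

COGS = $5,811.50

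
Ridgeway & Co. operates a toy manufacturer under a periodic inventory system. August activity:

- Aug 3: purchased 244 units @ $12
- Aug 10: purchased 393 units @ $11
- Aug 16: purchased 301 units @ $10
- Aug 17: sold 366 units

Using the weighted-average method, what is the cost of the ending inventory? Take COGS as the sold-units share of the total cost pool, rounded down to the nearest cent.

Aug 17, sell 366: 366/938 × $10,261.00 → $4,003.75
Ending inventory (cost pool remaining) = $6,257.25

Ending inventory = $6,257.25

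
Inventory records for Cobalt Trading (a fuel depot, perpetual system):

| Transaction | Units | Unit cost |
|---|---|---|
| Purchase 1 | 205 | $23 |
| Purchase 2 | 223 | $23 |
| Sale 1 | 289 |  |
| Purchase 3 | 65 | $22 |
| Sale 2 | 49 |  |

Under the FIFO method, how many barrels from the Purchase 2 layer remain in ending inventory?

90

Sale 1 (289) [FIFO — oldest first]: 205 @ $23 + 84 @ $23 = $6,647
Sale 2 (49) [FIFO — oldest first]: 49 @ $23 = $1,127
Total COGS = $6,647 + $1,127 = $7,774
Ending inventory: 90 @ $23 + 65 @ $22 = $3,500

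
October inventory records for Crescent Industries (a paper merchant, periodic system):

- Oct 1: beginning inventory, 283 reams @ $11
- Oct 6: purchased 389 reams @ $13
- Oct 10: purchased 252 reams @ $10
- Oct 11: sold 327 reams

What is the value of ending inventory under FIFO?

Oct 11, 327 sold [FIFO — oldest first]: 283 @ $11 + 44 @ $13 = $3,685
Ending inventory: 345 @ $13 + 252 @ $10 = $7,005
Check: goods available $10,690 = COGS $3,685 + ending $7,005

Ending inventory = $7,005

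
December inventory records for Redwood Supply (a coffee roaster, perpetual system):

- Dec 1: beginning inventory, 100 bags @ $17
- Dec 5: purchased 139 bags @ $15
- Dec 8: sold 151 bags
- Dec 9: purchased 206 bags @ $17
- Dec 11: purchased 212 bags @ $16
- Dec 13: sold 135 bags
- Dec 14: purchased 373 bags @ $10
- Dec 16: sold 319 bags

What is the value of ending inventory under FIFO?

Dec 8, 151 sold [FIFO — oldest first]: 100 @ $17 + 51 @ $15 = $2,465
Dec 13, 135 sold [FIFO — oldest first]: 88 @ $15 + 47 @ $17 = $2,119
Dec 16, 319 sold [FIFO — oldest first]: 159 @ $17 + 160 @ $16 = $5,263
Total COGS = $2,465 + $2,119 + $5,263 = $9,847
Ending inventory: 52 @ $16 + 373 @ $10 = $4,562
Check: goods available $14,409 = COGS $9,847 + ending $4,562

Ending inventory = $4,562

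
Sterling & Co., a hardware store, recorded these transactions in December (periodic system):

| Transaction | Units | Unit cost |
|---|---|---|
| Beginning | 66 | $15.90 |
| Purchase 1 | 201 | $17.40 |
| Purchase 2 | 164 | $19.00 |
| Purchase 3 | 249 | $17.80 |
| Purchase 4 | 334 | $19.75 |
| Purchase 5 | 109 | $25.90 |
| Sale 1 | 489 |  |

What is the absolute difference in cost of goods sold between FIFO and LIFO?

$1,543.20

FIFO COGS: 66 @ $15.90 + 201 @ $17.40 + 164 @ $19.00 + 58 @ $17.80 = $8,695.20
LIFO COGS: 109 @ $25.90 + 334 @ $19.75 + 46 @ $17.80 = $10,238.40
Difference = |$8,695.20 − $10,238.40| = $1,543.20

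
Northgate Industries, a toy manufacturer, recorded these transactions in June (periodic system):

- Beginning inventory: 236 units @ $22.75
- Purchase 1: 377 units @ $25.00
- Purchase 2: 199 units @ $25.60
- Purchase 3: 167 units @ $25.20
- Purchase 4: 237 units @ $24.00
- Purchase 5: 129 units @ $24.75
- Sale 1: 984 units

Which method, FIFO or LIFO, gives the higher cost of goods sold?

LIFO

FIFO COGS: 236 @ $22.75 + 377 @ $25.00 + 199 @ $25.60 + 167 @ $25.20 + 5 @ $24.00 = $24,216.80
LIFO COGS: 129 @ $24.75 + 237 @ $24.00 + 167 @ $25.20 + 199 @ $25.60 + 252 @ $25.00 = $24,483.55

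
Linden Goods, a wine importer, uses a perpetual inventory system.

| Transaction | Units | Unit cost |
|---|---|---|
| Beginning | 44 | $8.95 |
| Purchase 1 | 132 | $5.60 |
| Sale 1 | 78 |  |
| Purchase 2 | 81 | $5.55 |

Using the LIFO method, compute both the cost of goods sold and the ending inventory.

Sale 1 (78) [LIFO — newest first]: 78 @ $5.60 = $436.80
Ending inventory: 44 @ $8.95 + 54 @ $5.60 + 81 @ $5.55 = $1,145.75

COGS = $436.80; ending inventory = $1,145.75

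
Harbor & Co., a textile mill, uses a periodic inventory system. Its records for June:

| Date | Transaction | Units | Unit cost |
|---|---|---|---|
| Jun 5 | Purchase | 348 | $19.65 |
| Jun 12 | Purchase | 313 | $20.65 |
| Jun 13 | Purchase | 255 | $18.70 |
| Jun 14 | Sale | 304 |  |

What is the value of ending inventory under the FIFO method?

Jun 14, 304 sold [FIFO — oldest first]: 304 @ $19.65 = $5,973.60
Ending inventory: 44 @ $19.65 + 313 @ $20.65 + 255 @ $18.70 = $12,096.55
Check: goods available $18,070.15 = COGS $5,973.60 + ending $12,096.55

Ending inventory = $12,096.55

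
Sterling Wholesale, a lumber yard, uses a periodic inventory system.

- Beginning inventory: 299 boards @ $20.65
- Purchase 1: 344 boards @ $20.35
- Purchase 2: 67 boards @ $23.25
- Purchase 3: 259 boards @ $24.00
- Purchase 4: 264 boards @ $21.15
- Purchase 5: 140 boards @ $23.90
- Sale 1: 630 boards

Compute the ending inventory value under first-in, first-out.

Ending inventory = $16,967.90

Sale 1 (630) [FIFO — oldest first]: 299 @ $20.65 + 331 @ $20.35 = $12,910.20
Ending inventory: 13 @ $20.35 + 67 @ $23.25 + 259 @ $24.00 + 264 @ $21.15 + 140 @ $23.90 = $16,967.90
Check: goods available $29,878.10 = COGS $12,910.20 + ending $16,967.90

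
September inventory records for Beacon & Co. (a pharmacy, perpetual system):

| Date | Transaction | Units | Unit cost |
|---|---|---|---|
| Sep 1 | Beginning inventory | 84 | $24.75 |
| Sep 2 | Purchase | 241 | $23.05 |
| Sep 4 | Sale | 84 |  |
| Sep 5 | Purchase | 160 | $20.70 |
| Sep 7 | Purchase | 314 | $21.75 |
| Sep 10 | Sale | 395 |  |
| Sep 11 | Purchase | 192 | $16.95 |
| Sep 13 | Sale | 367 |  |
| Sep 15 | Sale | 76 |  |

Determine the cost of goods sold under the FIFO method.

COGS = $19,860.40

Sep 4, 84 sold [FIFO — oldest first]: 84 @ $24.75 = $2,079.00
Sep 10, 395 sold [FIFO — oldest first]: 241 @ $23.05 + 154 @ $20.70 = $8,742.85
Sep 13, 367 sold [FIFO — oldest first]: 6 @ $20.70 + 314 @ $21.75 + 47 @ $16.95 = $7,750.35
Sep 15, 76 sold [FIFO — oldest first]: 76 @ $16.95 = $1,288.20
Total COGS = $2,079.00 + $8,742.85 + $7,750.35 + $1,288.20 = $19,860.40
Ending inventory: 69 @ $16.95 = $1,169.55
Check: goods available $21,029.95 = COGS $19,860.40 + ending $1,169.55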